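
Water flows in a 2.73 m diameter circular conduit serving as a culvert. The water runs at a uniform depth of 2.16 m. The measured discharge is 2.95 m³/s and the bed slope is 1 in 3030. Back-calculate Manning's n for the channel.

For a circular section of diameter D = 2.73 m at depth y = 2.16 m, the central angle is θ = 2 arccos(1 − 2y/D) = 4.385 rad. Then A = (D²/8)(θ − sin θ) = 4.967 m² and P = Dθ/2 = 5.986 m.
Hydraulic radius R = A/P = 4.967/5.986 = 0.8299 m.
Rearranging Manning's equation: n = (1/Q) A R^(2/3) S^(1/2) = (1/2.95) × 4.967 × 0.8299^(2/3) × √0.00033 = 0.027.

n = 0.027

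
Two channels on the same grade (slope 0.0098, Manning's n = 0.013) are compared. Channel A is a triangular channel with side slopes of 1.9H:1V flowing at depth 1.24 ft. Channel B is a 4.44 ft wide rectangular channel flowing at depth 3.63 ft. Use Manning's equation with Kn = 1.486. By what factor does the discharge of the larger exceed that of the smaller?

10.2

Channel A: For a triangular section with side slope z = 1.9: A = zy² = 1.9×1.24² = 2.921 ft²; P = 2y√(1+z²) = 2×1.24×2.147 = 5.325 ft. Hydraulic radius R = A/P = 2.921/5.325 = 0.5486 ft. Q_A = (1.486/0.013)·2.921·0.5486^(2/3)·√0.0098 = 22.16 ft³/s.
Channel B: Flow area A = b·y = 4.44 × 3.63 = 16.12 ft². Wetted perimeter P = b + 2y = 4.44 + 2×3.63 = 11.7 ft. Hydraulic radius R = A/P = 16.12/11.7 = 1.378 ft. Q_B = (1.486/0.013)·16.12·1.378^(2/3)·√0.0098 = 225.8 ft³/s.
The larger discharge is 225.8 ft³/s and the smaller is 22.16 ft³/s; the ratio is 10.2.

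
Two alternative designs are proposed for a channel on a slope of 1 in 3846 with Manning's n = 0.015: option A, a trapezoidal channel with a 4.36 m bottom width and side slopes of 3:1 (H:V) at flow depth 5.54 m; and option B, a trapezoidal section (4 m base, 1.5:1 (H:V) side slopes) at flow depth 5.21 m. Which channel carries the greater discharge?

Channel A: With bottom width b = 4.36 m and side slope z = 3: A = (b + zy)y = (4.36 + 3×5.54)×5.54 = 116.2 m²; P = b + 2y√(1+z²) = 4.36 + 2×5.54×3.162 = 39.4 m. Hydraulic radius R = A/P = 116.2/39.4 = 2.95 m. Q_A = (1/0.015)·116.2·2.95^(2/3)·√0.00026 = 257 m³/s.
Channel B: With bottom width b = 4 m and side slope z = 1.5: A = (b + zy)y = (4 + 1.5×5.21)×5.21 = 61.56 m²; P = b + 2y√(1+z²) = 4 + 2×5.21×1.803 = 22.78 m. Hydraulic radius R = A/P = 61.56/22.78 = 2.702 m. Q_B = (1/0.015)·61.56·2.702^(2/3)·√0.00026 = 128.4 m³/s.
Q_A = 257 m³/s vs Q_B = 128.4 m³/s, so channel A carries more.

channel A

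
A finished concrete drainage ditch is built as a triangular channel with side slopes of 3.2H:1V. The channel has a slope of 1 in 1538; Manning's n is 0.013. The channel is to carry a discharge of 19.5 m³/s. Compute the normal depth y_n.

y_n = 1.84 m

Manning's equation rearranged: A R^(2/3) = nQ / (1·√S) = 0.013 × 19.5 / (√0.0006502) = 9.942.
Try y = 2.16 m: A R^(2/3) = 15.24 — over.
Try y = 1.84 m: A R^(2/3) = 9.935 — ≈ 9.942.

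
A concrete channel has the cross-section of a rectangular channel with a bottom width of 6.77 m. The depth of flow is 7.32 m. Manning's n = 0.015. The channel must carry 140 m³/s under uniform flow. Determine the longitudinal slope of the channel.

Flow area A = b·y = 6.77 × 7.32 = 49.56 m². Wetted perimeter P = b + 2y = 6.77 + 2×7.32 = 21.41 m.
Hydraulic radius R = A/P = 49.56/21.41 = 2.315 m.
From Manning's equation, S = [nQ / (1 A R^(2/3))]² = [0.015 × 140 / (1 × 49.56 × 2.315^(2/3))]² = 0.000586.

S = 0.000586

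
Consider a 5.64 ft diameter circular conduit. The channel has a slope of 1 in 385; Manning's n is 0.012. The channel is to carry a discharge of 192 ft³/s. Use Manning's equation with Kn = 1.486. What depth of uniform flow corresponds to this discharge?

y_n = 4.47 ft

Manning's equation rearranged: A R^(2/3) = nQ / (1.486·√S) = 0.012 × 192 / (1.486 × √0.002597) = 30.42.
At y = 5.25 ft: A R^(2/3) = 33.78 — too large.
At y = 3.85 ft: A R^(2/3) = 25.44 — too small.
At y = 4.47 ft: A R^(2/3) = 30.42 — ≈ 30.42.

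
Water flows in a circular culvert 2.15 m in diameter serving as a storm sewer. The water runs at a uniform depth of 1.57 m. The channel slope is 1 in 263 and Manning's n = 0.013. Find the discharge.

Q = 10.1 m³/s

For a circular section of diameter D = 2.15 m at depth y = 1.57 m, the central angle is θ = 2 arccos(1 − 2y/D) = 4.099 rad. Then A = (D²/8)(θ − sin θ) = 2.841 m² and P = Dθ/2 = 4.406 m.
Hydraulic radius R = A/P = 2.841/4.406 = 0.6447 m.
Manning's equation: Q = (1/n) A R^(2/3) S^(1/2) = (1/0.013) × 2.841 × 0.6447^(2/3) × 0.003802^(1/2) = 10.1 m³/s.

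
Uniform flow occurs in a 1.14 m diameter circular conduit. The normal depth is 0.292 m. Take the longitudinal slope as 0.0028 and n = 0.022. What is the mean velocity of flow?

V = 0.74 m/s

For a circular section of diameter D = 1.14 m at depth y = 0.292 m, the central angle is θ = 2 arccos(1 − 2y/D) = 2.123 rad. Then A = (D²/8)(θ − sin θ) = 0.2065 m² and P = Dθ/2 = 1.21 m.
Hydraulic radius R = A/P = 0.2065/1.21 = 0.1707 m.
From Manning's equation, V = (1/n) R^(2/3) S^(1/2) = (1/0.022) × 0.1707^(2/3) × 0.0028^(1/2) = 0.74 m/s.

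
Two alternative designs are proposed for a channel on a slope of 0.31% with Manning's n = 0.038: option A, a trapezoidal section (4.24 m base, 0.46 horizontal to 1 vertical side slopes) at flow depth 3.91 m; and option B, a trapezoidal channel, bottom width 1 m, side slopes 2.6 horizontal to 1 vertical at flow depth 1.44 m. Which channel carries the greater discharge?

channel A

Channel A: With bottom width b = 4.24 m and side slope z = 0.46: A = (b + zy)y = (4.24 + 0.46×3.91)×3.91 = 23.61 m²; P = b + 2y√(1+z²) = 4.24 + 2×3.91×1.101 = 12.85 m. Hydraulic radius R = A/P = 23.61/12.85 = 1.838 m. Q_A = (1/0.038)·23.61·1.838^(2/3)·√0.0031 = 51.9 m³/s.
Channel B: With bottom width b = 1 m and side slope z = 2.6: A = (b + zy)y = (1 + 2.6×1.44)×1.44 = 6.831 m²; P = b + 2y√(1+z²) = 1 + 2×1.44×2.786 = 9.023 m. Hydraulic radius R = A/P = 6.831/9.023 = 0.7571 m. Q_B = (1/0.038)·6.831·0.7571^(2/3)·√0.0031 = 8.315 m³/s.
Q_A = 51.9 m³/s vs Q_B = 8.315 m³/s, so channel A carries more.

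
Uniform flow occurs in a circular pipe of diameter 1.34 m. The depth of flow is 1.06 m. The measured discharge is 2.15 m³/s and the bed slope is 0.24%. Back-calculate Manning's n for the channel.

For a circular section of diameter D = 1.34 m at depth y = 1.06 m, the central angle is θ = 2 arccos(1 − 2y/D) = 4.384 rad. Then A = (D²/8)(θ − sin θ) = 1.196 m² and P = Dθ/2 = 2.937 m.
Hydraulic radius R = A/P = 1.196/2.937 = 0.4073 m.
Rearranging Manning's equation: n = (1/Q) A R^(2/3) S^(1/2) = (1/2.15) × 1.196 × 0.4073^(2/3) × √0.0024 = 0.015.

n = 0.015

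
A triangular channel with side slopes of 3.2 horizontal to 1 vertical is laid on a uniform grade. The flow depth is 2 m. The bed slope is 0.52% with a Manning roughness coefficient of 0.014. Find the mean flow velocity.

For a triangular section with side slope z = 3.2: A = zy² = 3.2×2² = 12.8 m²; P = 2y√(1+z²) = 2×2×3.353 = 13.41 m.
Hydraulic radius R = A/P = 12.8/13.41 = 0.9545 m.
From Manning's equation, V = (1/n) R^(2/3) S^(1/2) = (1/0.014) × 0.9545^(2/3) × 0.0052^(1/2) = 4.99 m/s.

V = 4.99 m/s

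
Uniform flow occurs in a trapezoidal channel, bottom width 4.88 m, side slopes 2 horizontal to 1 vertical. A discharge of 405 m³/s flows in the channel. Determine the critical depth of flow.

y_c = 5.01 m

At critical depth, Q² T / (g A³) = 1, i.e. A³/T = Q²/g = 405²/9.81 = 16720.
Trying y = 5.95 m: A³/T = 34700 — too large.
Trying y = 4.47 m: A³/T = 10360 — too small.
Trying y = 5.01 m: A³/T = 16690 — matches.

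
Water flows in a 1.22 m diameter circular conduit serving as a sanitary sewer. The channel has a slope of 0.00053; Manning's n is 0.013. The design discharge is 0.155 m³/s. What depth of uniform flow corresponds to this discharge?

Manning's equation rearranged: A R^(2/3) = nQ / (1·√S) = 0.013 × 0.155 / (√0.00053) = 0.08753.
Trying y = 0.421 m: A R^(2/3) = 0.1356 — high.
Trying y = 0.27 m: A R^(2/3) = 0.05689 — low.
Trying y = 0.335 m: A R^(2/3) = 0.0873 — close enough.

y_n = 0.335 m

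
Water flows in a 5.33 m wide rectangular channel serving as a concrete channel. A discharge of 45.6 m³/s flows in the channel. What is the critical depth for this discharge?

For a rectangular channel, critical depth y_c = (q²/g)^(1/3) where q = Q/b = 45.6/5.33 = 8.555 m²/s.
So y_c = (8.555²/9.81)^(1/3) = 1.95 m.

y_c = 1.95 m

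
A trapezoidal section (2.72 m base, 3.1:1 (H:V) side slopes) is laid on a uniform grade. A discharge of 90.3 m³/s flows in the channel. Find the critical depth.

At critical depth, Q² T / (g A³) = 1, i.e. A³/T = Q²/g = 90.3²/9.81 = 831.2.
Trying y = 2.72 m: A³/T = 1425 — high.
Trying y = 1.94 m: A³/T = 329.8 — low.
Trying y = 2.4 m: A³/T = 823.8 — close enough.

y_c = 2.4 m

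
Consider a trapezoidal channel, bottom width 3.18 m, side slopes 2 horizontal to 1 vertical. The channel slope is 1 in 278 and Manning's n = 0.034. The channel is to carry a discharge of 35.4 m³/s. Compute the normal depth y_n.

Manning's equation rearranged: A R^(2/3) = nQ / (1·√S) = 0.034 × 35.4 / (√0.003597) = 20.07.
Try y = 1.82 m: A R^(2/3) = 13.2 — low.
Try y = 2.68 m: A R^(2/3) = 30.11 — high.
Try y = 2.22 m: A R^(2/3) = 20.05 — matches.

y_n = 2.22 m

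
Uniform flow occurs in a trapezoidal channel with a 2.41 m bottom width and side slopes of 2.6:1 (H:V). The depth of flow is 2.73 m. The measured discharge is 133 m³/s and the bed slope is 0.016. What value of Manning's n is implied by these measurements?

With bottom width b = 2.41 m and side slope z = 2.6: A = (b + zy)y = (2.41 + 2.6×2.73)×2.73 = 25.96 m²; P = b + 2y√(1+z²) = 2.41 + 2×2.73×2.786 = 17.62 m.
Hydraulic radius R = A/P = 25.96/17.62 = 1.473 m.
Rearranging Manning's equation: n = (1/Q) A R^(2/3) S^(1/2) = (1/133) × 25.96 × 1.473^(2/3) × √0.016 = 0.032.

n = 0.032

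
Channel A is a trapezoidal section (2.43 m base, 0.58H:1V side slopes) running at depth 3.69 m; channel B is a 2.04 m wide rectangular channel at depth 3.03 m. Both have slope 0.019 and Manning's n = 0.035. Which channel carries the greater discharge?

channel A

Channel A: With bottom width b = 2.43 m and side slope z = 0.58: A = (b + zy)y = (2.43 + 0.58×3.69)×3.69 = 16.86 m²; P = b + 2y√(1+z²) = 2.43 + 2×3.69×1.156 = 10.96 m. Hydraulic radius R = A/P = 16.86/10.96 = 1.538 m. Q_A = (1/0.035)·16.86·1.538^(2/3)·√0.019 = 88.51 m³/s.
Channel B: Flow area A = b·y = 2.04 × 3.03 = 6.181 m². Wetted perimeter P = b + 2y = 2.04 + 2×3.03 = 8.1 m. Hydraulic radius R = A/P = 6.181/8.1 = 0.7631 m. Q_B = (1/0.035)·6.181·0.7631^(2/3)·√0.019 = 20.33 m³/s.
Q_A = 88.51 m³/s vs Q_B = 20.33 m³/s, so channel A carries more.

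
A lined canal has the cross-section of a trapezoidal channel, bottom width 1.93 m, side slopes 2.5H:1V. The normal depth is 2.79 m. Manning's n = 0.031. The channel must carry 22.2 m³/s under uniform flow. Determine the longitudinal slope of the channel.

With bottom width b = 1.93 m and side slope z = 2.5: A = (b + zy)y = (1.93 + 2.5×2.79)×2.79 = 24.84 m²; P = b + 2y√(1+z²) = 1.93 + 2×2.79×2.693 = 16.95 m.
Hydraulic radius R = A/P = 24.84/16.95 = 1.465 m.
From Manning's equation, S = [nQ / (1 A R^(2/3))]² = [0.031 × 22.2 / (1 × 24.84 × 1.465^(2/3))]² = 0.000461.

S = 0.000461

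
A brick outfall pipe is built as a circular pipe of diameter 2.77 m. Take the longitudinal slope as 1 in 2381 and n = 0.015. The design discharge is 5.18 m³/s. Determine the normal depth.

y_n = 1.88 m

Manning's equation rearranged: A R^(2/3) = nQ / (1·√S) = 0.015 × 5.18 / (√0.00042) = 3.791.
Try y = 2.2 m: A R^(2/3) = 4.578 — high.
Try y = 1.52 m: A R^(2/3) = 2.752 — low.
Try y = 1.88 m: A R^(2/3) = 3.79 — close enough.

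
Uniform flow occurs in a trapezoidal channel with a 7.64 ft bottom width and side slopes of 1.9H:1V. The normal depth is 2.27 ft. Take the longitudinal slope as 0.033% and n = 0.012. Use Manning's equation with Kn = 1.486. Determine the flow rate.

Q = 82.1 ft³/s

With bottom width b = 7.64 ft and side slope z = 1.9: A = (b + zy)y = (7.64 + 1.9×2.27)×2.27 = 27.13 ft²; P = b + 2y√(1+z²) = 7.64 + 2×2.27×2.147 = 17.39 ft.
Hydraulic radius R = A/P = 27.13/17.39 = 1.56 ft.
Manning's equation: Q = (1.486/n) A R^(2/3) S^(1/2) = (1.486/0.012) × 27.13 × 1.56^(2/3) × 0.00033^(1/2) = 82.1 ft³/s.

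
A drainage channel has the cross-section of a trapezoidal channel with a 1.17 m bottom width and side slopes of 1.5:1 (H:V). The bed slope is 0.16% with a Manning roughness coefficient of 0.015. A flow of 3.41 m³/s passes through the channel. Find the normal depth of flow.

y_n = 0.845 m

Manning's equation rearranged: A R^(2/3) = nQ / (1·√S) = 0.015 × 3.41 / (√0.0016) = 1.279.
At y = 0.756 m: A R^(2/3) = 1.018 — low.
At y = 0.845 m: A R^(2/3) = 1.277 — close enough.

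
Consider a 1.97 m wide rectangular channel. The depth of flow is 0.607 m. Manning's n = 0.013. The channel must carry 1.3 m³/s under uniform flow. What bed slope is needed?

S = 0.000737

Flow area A = b·y = 1.97 × 0.607 = 1.196 m². Wetted perimeter P = b + 2y = 1.97 + 2×0.607 = 3.184 m.
Hydraulic radius R = A/P = 1.196/3.184 = 0.3756 m.
From Manning's equation, S = [nQ / (1 A R^(2/3))]² = [0.013 × 1.3 / (1 × 1.196 × 0.3756^(2/3))]² = 0.000737.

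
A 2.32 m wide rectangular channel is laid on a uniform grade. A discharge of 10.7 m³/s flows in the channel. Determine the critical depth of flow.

y_c = 1.29 m

For a rectangular channel, critical depth y_c = (q²/g)^(1/3) where q = Q/b = 10.7/2.32 = 4.612 m²/s.
So y_c = (4.612²/9.81)^(1/3) = 1.29 m.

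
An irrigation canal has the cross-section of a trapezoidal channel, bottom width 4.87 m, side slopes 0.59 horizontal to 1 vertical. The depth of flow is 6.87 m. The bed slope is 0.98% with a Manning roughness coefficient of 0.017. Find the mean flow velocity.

With bottom width b = 4.87 m and side slope z = 0.59: A = (b + zy)y = (4.87 + 0.59×6.87)×6.87 = 61.3 m²; P = b + 2y√(1+z²) = 4.87 + 2×6.87×1.161 = 20.82 m.
Hydraulic radius R = A/P = 61.3/20.82 = 2.944 m.
From Manning's equation, V = (1/n) R^(2/3) S^(1/2) = (1/0.017) × 2.944^(2/3) × 0.0098^(1/2) = 12 m/s.

V = 12 m/s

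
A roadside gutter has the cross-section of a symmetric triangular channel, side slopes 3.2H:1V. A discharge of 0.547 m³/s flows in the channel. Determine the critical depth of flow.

At critical depth, Q² T / (g A³) = 1, i.e. A³/T = Q²/g = 0.547²/9.81 = 0.0305.
Try y = 0.424 m: A³/T = 0.07016 — high.
Try y = 0.272 m: A³/T = 0.007623 — low.
Try y = 0.359 m: A³/T = 0.03053 — close enough.

y_c = 0.359 m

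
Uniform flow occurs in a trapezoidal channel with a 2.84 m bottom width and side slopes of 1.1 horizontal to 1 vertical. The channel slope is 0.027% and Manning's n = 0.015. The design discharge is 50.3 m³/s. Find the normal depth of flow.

Manning's equation rearranged: A R^(2/3) = nQ / (1·√S) = 0.015 × 50.3 / (√0.00027) = 45.92.
At y = 2.78 m: A R^(2/3) = 21.26 — low.
At y = 4.45 m: A R^(2/3) = 57.19 — high.
At y = 4.02 m: A R^(2/3) = 45.93 — ≈ 45.92.

y_n = 4.02 m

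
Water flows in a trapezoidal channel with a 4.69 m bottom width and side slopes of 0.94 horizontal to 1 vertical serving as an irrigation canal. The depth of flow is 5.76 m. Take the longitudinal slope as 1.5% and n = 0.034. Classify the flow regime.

With bottom width b = 4.69 m and side slope z = 0.94: A = (b + zy)y = (4.69 + 0.94×5.76)×5.76 = 58.2 m²; P = b + 2y√(1+z²) = 4.69 + 2×5.76×1.372 = 20.5 m.
Hydraulic radius R = A/P = 58.2/20.5 = 2.839 m.
V = (1/n) R^(2/3) √S = (1/0.034) × 2.839^(2/3) × √0.015 = 7.222 m/s. Hydraulic depth D_h = A/T = 58.2/15.52 = 3.75 m.
Froude number Fr = V/√(g·D_h) = 7.222/√(9.81×3.75) = 1.19, which is greater than 1, so the flow is supercritical.

supercritical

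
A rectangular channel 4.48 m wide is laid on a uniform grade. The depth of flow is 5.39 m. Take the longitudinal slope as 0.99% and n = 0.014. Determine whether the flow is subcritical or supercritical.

supercritical

Flow area A = b·y = 4.48 × 5.39 = 24.15 m². Wetted perimeter P = b + 2y = 4.48 + 2×5.39 = 15.26 m.
Hydraulic radius R = A/P = 24.15/15.26 = 1.582 m.
V = (1/n) R^(2/3) √S = (1/0.014) × 1.582^(2/3) × √0.0099 = 9.651 m/s. Hydraulic depth D_h = A/T = 24.15/4.48 = 5.39 m.
Froude number Fr = V/√(g·D_h) = 9.651/√(9.81×5.39) = 1.33, which is greater than 1, so the flow is supercritical.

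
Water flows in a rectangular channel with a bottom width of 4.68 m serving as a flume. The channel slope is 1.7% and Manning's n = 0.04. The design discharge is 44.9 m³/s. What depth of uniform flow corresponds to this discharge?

Manning's equation rearranged: A R^(2/3) = nQ / (1·√S) = 0.04 × 44.9 / (√0.017) = 13.77.
At y = 3.21 m: A R^(2/3) = 18.38 — high.
At y = 2.31 m: A R^(2/3) = 11.95 — low.
At y = 2.57 m: A R^(2/3) = 13.77 — ≈ 13.77.

y_n = 2.57 m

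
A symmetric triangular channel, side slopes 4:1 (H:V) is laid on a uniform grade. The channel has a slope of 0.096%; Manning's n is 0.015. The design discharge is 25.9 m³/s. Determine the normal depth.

Manning's equation rearranged: A R^(2/3) = nQ / (1·√S) = 0.015 × 25.9 / (√0.00096) = 12.54.
At y = 2.27 m: A R^(2/3) = 21.98 — high.
At y = 1.84 m: A R^(2/3) = 12.55 — close enough.

y_n = 1.84 m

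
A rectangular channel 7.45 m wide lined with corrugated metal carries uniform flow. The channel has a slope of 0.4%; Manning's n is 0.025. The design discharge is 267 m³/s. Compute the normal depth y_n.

y_n = 7.67 m

Manning's equation rearranged: A R^(2/3) = nQ / (1·√S) = 0.025 × 267 / (√0.004) = 105.5.
At y = 9.25 m: A R^(2/3) = 132.2 — over.
At y = 6.09 m: A R^(2/3) = 79.31 — short.
At y = 7.67 m: A R^(2/3) = 105.5 — close enough.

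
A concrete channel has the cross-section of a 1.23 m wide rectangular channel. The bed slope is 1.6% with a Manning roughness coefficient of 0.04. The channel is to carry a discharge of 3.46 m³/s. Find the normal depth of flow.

y_n = 1.54 m

Manning's equation rearranged: A R^(2/3) = nQ / (1·√S) = 0.04 × 3.46 / (√0.016) = 1.094.
Trying y = 1.1 m: A R^(2/3) = 0.7277 — short.
Trying y = 1.78 m: A R^(2/3) = 1.299 — over.
Trying y = 1.54 m: A R^(2/3) = 1.095 — matches.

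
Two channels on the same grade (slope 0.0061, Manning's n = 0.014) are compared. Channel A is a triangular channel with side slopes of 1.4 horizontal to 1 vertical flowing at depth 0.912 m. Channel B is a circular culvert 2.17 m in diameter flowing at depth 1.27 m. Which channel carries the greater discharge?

Channel A: For a triangular section with side slope z = 1.4: A = zy² = 1.4×0.912² = 1.164 m²; P = 2y√(1+z²) = 2×0.912×1.72 = 3.138 m. Hydraulic radius R = A/P = 1.164/3.138 = 0.3711 m. Q_A = (1/0.014)·1.164·0.3711^(2/3)·√0.0061 = 3.354 m³/s.
Channel B: For a circular section of diameter D = 2.17 m at depth y = 1.27 m, the central angle is θ = 2 arccos(1 − 2y/D) = 3.484 rad. Then A = (D²/8)(θ − sin θ) = 2.249 m² and P = Dθ/2 = 3.78 m. Hydraulic radius R = A/P = 2.249/3.78 = 0.5948 m. Q_B = (1/0.014)·2.249·0.5948^(2/3)·√0.0061 = 8.873 m³/s.
Q_A = 3.354 m³/s vs Q_B = 8.873 m³/s, so channel B carries more.

channel B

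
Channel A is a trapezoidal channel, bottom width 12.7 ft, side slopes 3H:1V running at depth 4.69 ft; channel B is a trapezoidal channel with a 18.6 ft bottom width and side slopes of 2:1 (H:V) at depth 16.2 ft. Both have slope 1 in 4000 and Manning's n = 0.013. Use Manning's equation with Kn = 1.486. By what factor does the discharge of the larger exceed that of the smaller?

Channel A: With bottom width b = 12.7 ft and side slope z = 3: A = (b + zy)y = (12.7 + 3×4.69)×4.69 = 125.6 ft²; P = b + 2y√(1+z²) = 12.7 + 2×4.69×3.162 = 42.36 ft. Hydraulic radius R = A/P = 125.6/42.36 = 2.964 ft. Q_A = (1.486/0.013)·125.6·2.964^(2/3)·√0.00025 = 468.2 ft³/s.
Channel B: With bottom width b = 18.6 ft and side slope z = 2: A = (b + zy)y = (18.6 + 2×16.2)×16.2 = 826.2 ft²; P = b + 2y√(1+z²) = 18.6 + 2×16.2×2.236 = 91.05 ft. Hydraulic radius R = A/P = 826.2/91.05 = 9.074 ft. Q_B = (1.486/0.013)·826.2·9.074^(2/3)·√0.00025 = 6496 ft³/s.
The larger discharge is 6496 ft³/s and the smaller is 468.2 ft³/s; the ratio is 13.9.

13.9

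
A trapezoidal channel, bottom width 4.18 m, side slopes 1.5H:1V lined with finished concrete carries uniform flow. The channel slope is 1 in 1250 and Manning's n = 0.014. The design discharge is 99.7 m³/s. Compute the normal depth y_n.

Manning's equation rearranged: A R^(2/3) = nQ / (1·√S) = 0.014 × 99.7 / (√0.0008) = 49.35.
At y = 3.8 m: A R^(2/3) = 61.56 — too large.
At y = 2.89 m: A R^(2/3) = 34.85 — too small.
At y = 3.42 m: A R^(2/3) = 49.33 — matches.

y_n = 3.42 m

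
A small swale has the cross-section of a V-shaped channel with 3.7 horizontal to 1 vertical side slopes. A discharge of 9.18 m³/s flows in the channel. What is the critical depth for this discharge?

At critical depth, Q² T / (g A³) = 1, i.e. A³/T = Q²/g = 9.18²/9.81 = 8.59.
At y = 0.782 m: A³/T = 2.002 — too small.
At y = 1.22 m: A³/T = 18.5 — too large.
At y = 1.05 m: A³/T = 8.736 — matches.

y_c = 1.05 m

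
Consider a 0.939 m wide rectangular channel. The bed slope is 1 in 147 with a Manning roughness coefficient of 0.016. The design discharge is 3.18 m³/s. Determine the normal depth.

Manning's equation rearranged: A R^(2/3) = nQ / (1·√S) = 0.016 × 3.18 / (√0.006803) = 0.6169.
Try y = 1.04 m: A R^(2/3) = 0.4602 — short.
Try y = 1.61 m: A R^(2/3) = 0.77 — over.
Try y = 1.33 m: A R^(2/3) = 0.6167 — matches.

y_n = 1.33 m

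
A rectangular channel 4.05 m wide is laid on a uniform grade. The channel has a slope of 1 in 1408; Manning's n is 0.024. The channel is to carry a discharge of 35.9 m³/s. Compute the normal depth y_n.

y_n = 6.05 m

Manning's equation rearranged: A R^(2/3) = nQ / (1·√S) = 0.024 × 35.9 / (√0.0007102) = 32.33.
Trying y = 5.33 m: A R^(2/3) = 27.88 — low.
Trying y = 6.98 m: A R^(2/3) = 38.18 — high.
Trying y = 6.05 m: A R^(2/3) = 32.35 — ≈ 32.33.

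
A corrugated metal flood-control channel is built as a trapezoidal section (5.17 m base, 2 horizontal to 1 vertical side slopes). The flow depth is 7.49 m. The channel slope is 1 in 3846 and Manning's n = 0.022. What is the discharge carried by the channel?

Q = 274 m³/s

With bottom width b = 5.17 m and side slope z = 2: A = (b + zy)y = (5.17 + 2×7.49)×7.49 = 150.9 m²; P = b + 2y√(1+z²) = 5.17 + 2×7.49×2.236 = 38.67 m.
Hydraulic radius R = A/P = 150.9/38.67 = 3.903 m.
Manning's equation: Q = (1/n) A R^(2/3) S^(1/2) = (1/0.022) × 150.9 × 3.903^(2/3) × 0.00026^(1/2) = 274 m³/s.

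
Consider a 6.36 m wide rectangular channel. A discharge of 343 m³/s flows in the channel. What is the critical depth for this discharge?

For a rectangular channel, critical depth y_c = (q²/g)^(1/3) where q = Q/b = 343/6.36 = 53.93 m²/s.
So y_c = (53.93²/9.81)^(1/3) = 6.67 m.

y_c = 6.67 m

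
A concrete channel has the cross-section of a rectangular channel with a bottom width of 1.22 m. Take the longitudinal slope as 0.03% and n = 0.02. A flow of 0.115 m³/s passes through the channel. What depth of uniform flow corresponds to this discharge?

y_n = 0.312 m

Manning's equation rearranged: A R^(2/3) = nQ / (1·√S) = 0.02 × 0.115 / (√0.0003) = 0.1328.
Try y = 0.354 m: A R^(2/3) = 0.1593 — over.
Try y = 0.234 m: A R^(2/3) = 0.08731 — short.
Try y = 0.312 m: A R^(2/3) = 0.1329 — ≈ 0.1328.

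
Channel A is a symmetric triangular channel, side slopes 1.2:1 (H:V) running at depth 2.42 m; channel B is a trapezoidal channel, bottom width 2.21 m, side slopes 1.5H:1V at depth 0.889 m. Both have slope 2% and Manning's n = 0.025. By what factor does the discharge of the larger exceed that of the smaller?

3.05

Channel A: For a triangular section with side slope z = 1.2: A = zy² = 1.2×2.42² = 7.028 m²; P = 2y√(1+z²) = 2×2.42×1.562 = 7.56 m. Hydraulic radius R = A/P = 7.028/7.56 = 0.9295 m. Q_A = (1/0.025)·7.028·0.9295^(2/3)·√0.02 = 37.86 m³/s.
Channel B: With bottom width b = 2.21 m and side slope z = 1.5: A = (b + zy)y = (2.21 + 1.5×0.889)×0.889 = 3.15 m²; P = b + 2y√(1+z²) = 2.21 + 2×0.889×1.803 = 5.415 m. Hydraulic radius R = A/P = 3.15/5.415 = 0.5817 m. Q_B = (1/0.025)·3.15·0.5817^(2/3)·√0.02 = 12.42 m³/s.
The larger discharge is 37.86 m³/s and the smaller is 12.42 m³/s; the ratio is 3.05.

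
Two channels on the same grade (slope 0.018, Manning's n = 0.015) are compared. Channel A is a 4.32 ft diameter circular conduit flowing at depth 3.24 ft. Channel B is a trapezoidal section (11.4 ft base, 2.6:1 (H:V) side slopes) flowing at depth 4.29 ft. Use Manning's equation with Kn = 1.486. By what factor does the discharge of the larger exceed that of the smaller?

13.5

Channel A: For a circular section of diameter D = 4.32 ft at depth y = 3.24 ft, the central angle is θ = 2 arccos(1 − 2y/D) = 4.189 rad. Then A = (D²/8)(θ − sin θ) = 11.79 ft² and P = Dθ/2 = 9.048 ft. Hydraulic radius R = A/P = 11.79/9.048 = 1.303 ft. Q_A = (1.486/0.015)·11.79·1.303^(2/3)·√0.018 = 187 ft³/s.
Channel B: With bottom width b = 11.4 ft and side slope z = 2.6: A = (b + zy)y = (11.4 + 2.6×4.29)×4.29 = 96.76 ft²; P = b + 2y√(1+z²) = 11.4 + 2×4.29×2.786 = 35.3 ft. Hydraulic radius R = A/P = 96.76/35.3 = 2.741 ft. Q_B = (1.486/0.015)·96.76·2.741^(2/3)·√0.018 = 2519 ft³/s.
The larger discharge is 2519 ft³/s and the smaller is 187 ft³/s; the ratio is 13.5.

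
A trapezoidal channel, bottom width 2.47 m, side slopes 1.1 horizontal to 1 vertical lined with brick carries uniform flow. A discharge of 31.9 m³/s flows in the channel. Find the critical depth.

y_c = 1.93 m

At critical depth, Q² T / (g A³) = 1, i.e. A³/T = Q²/g = 31.9²/9.81 = 103.7.
At y = 1.4 m: A³/T = 31.88 — low.
At y = 2.44 m: A³/T = 253.7 — high.
At y = 1.93 m: A³/T = 103.7 — matches.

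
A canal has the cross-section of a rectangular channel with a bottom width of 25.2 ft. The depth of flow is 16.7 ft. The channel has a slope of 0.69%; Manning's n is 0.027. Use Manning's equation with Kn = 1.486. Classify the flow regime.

Flow area A = b·y = 25.2 × 16.7 = 420.8 ft². Wetted perimeter P = b + 2y = 25.2 + 2×16.7 = 58.6 ft.
Hydraulic radius R = A/P = 420.8/58.6 = 7.182 ft.
V = (1.486/n) R^(2/3) √S = (1.486/0.027) × 7.182^(2/3) × √0.0069 = 17.02 ft/s. Hydraulic depth D_h = A/T = 420.8/25.2 = 16.7 ft.
Froude number Fr = V/√(g·D_h) = 17.02/√(32.2×16.7) = 0.734, which is less than 1, so the flow is subcritical.

subcritical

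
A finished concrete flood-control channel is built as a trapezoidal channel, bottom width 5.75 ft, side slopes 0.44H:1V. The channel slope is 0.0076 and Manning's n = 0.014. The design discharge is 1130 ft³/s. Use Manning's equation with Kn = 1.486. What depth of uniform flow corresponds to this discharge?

y_n = 6.85 ft

Manning's equation rearranged: A R^(2/3) = nQ / (1.486·√S) = 0.014 × 1130 / (1.486 × √0.0076) = 122.1.
Try y = 5.37 ft: A R^(2/3) = 80.07 — short.
Try y = 8.5 ft: A R^(2/3) = 179.4 — over.
Try y = 6.85 ft: A R^(2/3) = 122 — close enough.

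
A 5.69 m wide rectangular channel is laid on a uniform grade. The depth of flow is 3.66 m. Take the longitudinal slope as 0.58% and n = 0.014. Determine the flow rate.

Flow area A = b·y = 5.69 × 3.66 = 20.83 m². Wetted perimeter P = b + 2y = 5.69 + 2×3.66 = 13.01 m.
Hydraulic radius R = A/P = 20.83/13.01 = 1.601 m.
Manning's equation: Q = (1/n) A R^(2/3) S^(1/2) = (1/0.014) × 20.83 × 1.601^(2/3) × 0.0058^(1/2) = 155 m³/s.

Q = 155 m³/s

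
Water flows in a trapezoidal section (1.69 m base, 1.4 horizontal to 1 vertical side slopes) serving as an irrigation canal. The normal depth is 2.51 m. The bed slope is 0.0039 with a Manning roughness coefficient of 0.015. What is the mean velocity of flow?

With bottom width b = 1.69 m and side slope z = 1.4: A = (b + zy)y = (1.69 + 1.4×2.51)×2.51 = 13.06 m²; P = b + 2y√(1+z²) = 1.69 + 2×2.51×1.72 = 10.33 m.
Hydraulic radius R = A/P = 13.06/10.33 = 1.265 m.
From Manning's equation, V = (1/n) R^(2/3) S^(1/2) = (1/0.015) × 1.265^(2/3) × 0.0039^(1/2) = 4.87 m/s.

V = 4.87 m/s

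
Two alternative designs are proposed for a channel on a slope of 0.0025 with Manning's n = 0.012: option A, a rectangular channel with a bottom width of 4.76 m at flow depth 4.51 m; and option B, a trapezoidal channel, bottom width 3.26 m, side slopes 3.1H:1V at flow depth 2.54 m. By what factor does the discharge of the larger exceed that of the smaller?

1.24

Channel A: Flow area A = b·y = 4.76 × 4.51 = 21.47 m². Wetted perimeter P = b + 2y = 4.76 + 2×4.51 = 13.78 m. Hydraulic radius R = A/P = 21.47/13.78 = 1.558 m. Q_A = (1/0.012)·21.47·1.558^(2/3)·√0.0025 = 120.2 m³/s.
Channel B: With bottom width b = 3.26 m and side slope z = 3.1: A = (b + zy)y = (3.26 + 3.1×2.54)×2.54 = 28.28 m²; P = b + 2y√(1+z²) = 3.26 + 2×2.54×3.257 = 19.81 m. Hydraulic radius R = A/P = 28.28/19.81 = 1.428 m. Q_B = (1/0.012)·28.28·1.428^(2/3)·√0.0025 = 149.4 m³/s.
The larger discharge is 149.4 m³/s and the smaller is 120.2 m³/s; the ratio is 1.24.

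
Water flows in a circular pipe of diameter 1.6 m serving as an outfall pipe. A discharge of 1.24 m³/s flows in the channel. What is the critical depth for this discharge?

y_c = 0.556 m

At critical depth, Q² T / (g A³) = 1, i.e. A³/T = Q²/g = 1.24²/9.81 = 0.1567.
At y = 0.414 m: A³/T = 0.05012 — too small.
At y = 0.622 m: A³/T = 0.2422 — too large.
At y = 0.556 m: A³/T = 0.1572 — matches.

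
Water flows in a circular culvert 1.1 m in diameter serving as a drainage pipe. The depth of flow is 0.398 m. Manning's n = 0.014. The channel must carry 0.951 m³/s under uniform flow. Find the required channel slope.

S = 0.014

For a circular section of diameter D = 1.1 m at depth y = 0.398 m, the central angle is θ = 2 arccos(1 − 2y/D) = 2.582 rad. Then A = (D²/8)(θ − sin θ) = 0.3101 m² and P = Dθ/2 = 1.42 m.
Hydraulic radius R = A/P = 0.3101/1.42 = 0.2184 m.
From Manning's equation, S = [nQ / (1 A R^(2/3))]² = [0.014 × 0.951 / (1 × 0.3101 × 0.2184^(2/3))]² = 0.014.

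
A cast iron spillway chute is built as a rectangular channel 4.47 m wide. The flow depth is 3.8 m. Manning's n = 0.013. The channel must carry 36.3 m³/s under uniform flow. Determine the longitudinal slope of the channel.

Flow area A = b·y = 4.47 × 3.8 = 16.99 m². Wetted perimeter P = b + 2y = 4.47 + 2×3.8 = 12.07 m.
Hydraulic radius R = A/P = 16.99/12.07 = 1.407 m.
From Manning's equation, S = [nQ / (1 A R^(2/3))]² = [0.013 × 36.3 / (1 × 16.99 × 1.407^(2/3))]² = 0.000489.

S = 0.000489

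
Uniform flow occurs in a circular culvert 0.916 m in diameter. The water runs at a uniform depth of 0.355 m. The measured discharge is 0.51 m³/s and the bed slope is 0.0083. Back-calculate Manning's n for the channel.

For a circular section of diameter D = 0.916 m at depth y = 0.355 m, the central angle is θ = 2 arccos(1 − 2y/D) = 2.688 rad. Then A = (D²/8)(θ − sin θ) = 0.2359 m² and P = Dθ/2 = 1.231 m.
Hydraulic radius R = A/P = 0.2359/1.231 = 0.1917 m.
Rearranging Manning's equation: n = (1/Q) A R^(2/3) S^(1/2) = (1/0.51) × 0.2359 × 0.1917^(2/3) × √0.0083 = 0.014.

n = 0.014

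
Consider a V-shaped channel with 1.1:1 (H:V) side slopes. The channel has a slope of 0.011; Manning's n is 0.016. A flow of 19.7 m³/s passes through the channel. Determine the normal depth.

Manning's equation rearranged: A R^(2/3) = nQ / (1·√S) = 0.016 × 19.7 / (√0.011) = 3.005.
At y = 1.54 m: A R^(2/3) = 1.793 — short.
At y = 2.32 m: A R^(2/3) = 5.347 — over.
At y = 1.87 m: A R^(2/3) = 3.009 — ≈ 3.005.

y_n = 1.87 m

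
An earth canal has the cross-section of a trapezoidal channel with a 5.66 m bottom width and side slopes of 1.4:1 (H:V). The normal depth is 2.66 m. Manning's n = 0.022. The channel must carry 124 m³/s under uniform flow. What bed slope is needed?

S = 0.00596

With bottom width b = 5.66 m and side slope z = 1.4: A = (b + zy)y = (5.66 + 1.4×2.66)×2.66 = 24.96 m²; P = b + 2y√(1+z²) = 5.66 + 2×2.66×1.72 = 14.81 m.
Hydraulic radius R = A/P = 24.96/14.81 = 1.685 m.
From Manning's equation, S = [nQ / (1 A R^(2/3))]² = [0.022 × 124 / (1 × 24.96 × 1.685^(2/3))]² = 0.00596.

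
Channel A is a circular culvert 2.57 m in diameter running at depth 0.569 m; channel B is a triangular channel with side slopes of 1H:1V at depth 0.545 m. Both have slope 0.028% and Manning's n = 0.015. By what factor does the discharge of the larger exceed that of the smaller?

Channel A: For a circular section of diameter D = 2.57 m at depth y = 0.569 m, the central angle is θ = 2 arccos(1 − 2y/D) = 1.96 rad. Then A = (D²/8)(θ − sin θ) = 0.8539 m² and P = Dθ/2 = 2.518 m. Hydraulic radius R = A/P = 0.8539/2.518 = 0.3391 m. Q_A = (1/0.015)·0.8539·0.3391^(2/3)·√0.00028 = 0.4632 m³/s.
Channel B: For a triangular section with side slope z = 1: A = zy² = 1×0.545² = 0.297 m²; P = 2y√(1+z²) = 2×0.545×1.414 = 1.541 m. Hydraulic radius R = A/P = 0.297/1.541 = 0.1927 m. Q_B = (1/0.015)·0.297·0.1927^(2/3)·√0.00028 = 0.1105 m³/s.
The larger discharge is 0.4632 m³/s and the smaller is 0.1105 m³/s; the ratio is 4.19.

4.19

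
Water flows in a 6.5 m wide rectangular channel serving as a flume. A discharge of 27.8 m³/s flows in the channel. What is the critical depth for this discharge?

For a rectangular channel, critical depth y_c = (q²/g)^(1/3) where q = Q/b = 27.8/6.5 = 4.277 m²/s.
So y_c = (4.277²/9.81)^(1/3) = 1.23 m.

y_c = 1.23 m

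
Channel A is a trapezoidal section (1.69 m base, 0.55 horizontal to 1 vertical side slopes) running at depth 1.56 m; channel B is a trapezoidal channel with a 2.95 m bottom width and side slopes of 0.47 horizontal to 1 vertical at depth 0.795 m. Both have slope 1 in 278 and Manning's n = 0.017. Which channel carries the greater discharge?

Channel A: With bottom width b = 1.69 m and side slope z = 0.55: A = (b + zy)y = (1.69 + 0.55×1.56)×1.56 = 3.975 m²; P = b + 2y√(1+z²) = 1.69 + 2×1.56×1.141 = 5.251 m. Hydraulic radius R = A/P = 3.975/5.251 = 0.757 m. Q_A = (1/0.017)·3.975·0.757^(2/3)·√0.003597 = 11.65 m³/s.
Channel B: With bottom width b = 2.95 m and side slope z = 0.47: A = (b + zy)y = (2.95 + 0.47×0.795)×0.795 = 2.642 m²; P = b + 2y√(1+z²) = 2.95 + 2×0.795×1.105 = 4.707 m. Hydraulic radius R = A/P = 2.642/4.707 = 0.5614 m. Q_B = (1/0.017)·2.642·0.5614^(2/3)·√0.003597 = 6.344 m³/s.
Q_A = 11.65 m³/s vs Q_B = 6.344 m³/s, so channel A carries more.

channel A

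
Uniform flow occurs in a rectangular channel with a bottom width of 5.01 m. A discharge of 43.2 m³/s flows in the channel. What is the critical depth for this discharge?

y_c = 1.96 m

For a rectangular channel, critical depth y_c = (q²/g)^(1/3) where q = Q/b = 43.2/5.01 = 8.623 m²/s.
So y_c = (8.623²/9.81)^(1/3) = 1.96 m.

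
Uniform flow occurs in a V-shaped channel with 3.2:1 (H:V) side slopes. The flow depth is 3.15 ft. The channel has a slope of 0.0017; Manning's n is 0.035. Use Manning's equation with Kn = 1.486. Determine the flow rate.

For a triangular section with side slope z = 3.2: A = zy² = 3.2×3.15² = 31.75 ft²; P = 2y√(1+z²) = 2×3.15×3.353 = 21.12 ft.
Hydraulic radius R = A/P = 31.75/21.12 = 1.503 ft.
Manning's equation: Q = (1.486/n) A R^(2/3) S^(1/2) = (1.486/0.035) × 31.75 × 1.503^(2/3) × 0.0017^(1/2) = 72.9 ft³/s.

Q = 72.9 ft³/s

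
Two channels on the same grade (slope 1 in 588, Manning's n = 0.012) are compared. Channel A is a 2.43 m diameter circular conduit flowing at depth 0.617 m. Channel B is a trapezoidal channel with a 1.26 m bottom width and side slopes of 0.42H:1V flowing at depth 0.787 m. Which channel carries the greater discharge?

channel B

Channel A: For a circular section of diameter D = 2.43 m at depth y = 0.617 m, the central angle is θ = 2 arccos(1 − 2y/D) = 2.112 rad. Then A = (D²/8)(θ − sin θ) = 0.9267 m² and P = Dθ/2 = 2.567 m. Hydraulic radius R = A/P = 0.9267/2.567 = 0.3611 m. Q_A = (1/0.012)·0.9267·0.3611^(2/3)·√0.001701 = 1.615 m³/s.
Channel B: With bottom width b = 1.26 m and side slope z = 0.42: A = (b + zy)y = (1.26 + 0.42×0.787)×0.787 = 1.252 m²; P = b + 2y√(1+z²) = 1.26 + 2×0.787×1.085 = 2.967 m. Hydraulic radius R = A/P = 1.252/2.967 = 0.4219 m. Q_B = (1/0.012)·1.252·0.4219^(2/3)·√0.001701 = 2.42 m³/s.
Q_A = 1.615 m³/s vs Q_B = 2.42 m³/s, so channel B carries more.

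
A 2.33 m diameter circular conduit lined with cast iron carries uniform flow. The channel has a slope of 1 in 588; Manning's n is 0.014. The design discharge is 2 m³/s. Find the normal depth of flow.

Manning's equation rearranged: A R^(2/3) = nQ / (1·√S) = 0.014 × 2 / (√0.001701) = 0.679.
Try y = 0.87 m: A R^(2/3) = 0.8827 — too large.
Try y = 0.659 m: A R^(2/3) = 0.5193 — too small.
Try y = 0.757 m: A R^(2/3) = 0.6789 — matches.

y_n = 0.757 m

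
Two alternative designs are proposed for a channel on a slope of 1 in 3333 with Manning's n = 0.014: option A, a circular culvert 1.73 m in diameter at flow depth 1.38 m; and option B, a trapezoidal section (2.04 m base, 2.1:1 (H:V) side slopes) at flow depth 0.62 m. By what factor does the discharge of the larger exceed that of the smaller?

1.13

Channel A: For a circular section of diameter D = 1.73 m at depth y = 1.38 m, the central angle is θ = 2 arccos(1 − 2y/D) = 4.417 rad. Then A = (D²/8)(θ − sin θ) = 2.01 m² and P = Dθ/2 = 3.821 m. Hydraulic radius R = A/P = 2.01/3.821 = 0.5262 m. Q_A = (1/0.014)·2.01·0.5262^(2/3)·√0.0003 = 1.621 m³/s.
Channel B: With bottom width b = 2.04 m and side slope z = 2.1: A = (b + zy)y = (2.04 + 2.1×0.62)×0.62 = 2.072 m²; P = b + 2y√(1+z²) = 2.04 + 2×0.62×2.326 = 4.924 m. Hydraulic radius R = A/P = 2.072/4.924 = 0.4208 m. Q_B = (1/0.014)·2.072·0.4208^(2/3)·√0.0003 = 1.44 m³/s.
The larger discharge is 1.621 m³/s and the smaller is 1.44 m³/s; the ratio is 1.13.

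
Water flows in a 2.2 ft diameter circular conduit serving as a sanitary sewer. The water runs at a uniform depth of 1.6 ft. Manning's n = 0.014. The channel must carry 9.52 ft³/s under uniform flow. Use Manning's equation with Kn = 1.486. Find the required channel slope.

S = 0.0016

For a circular section of diameter D = 2.2 ft at depth y = 1.6 ft, the central angle is θ = 2 arccos(1 − 2y/D) = 4.085 rad. Then A = (D²/8)(θ − sin θ) = 2.962 ft² and P = Dθ/2 = 4.494 ft.
Hydraulic radius R = A/P = 2.962/4.494 = 0.659 ft.
From Manning's equation, S = [nQ / (1.486 A R^(2/3))]² = [0.014 × 9.52 / (1.486 × 2.962 × 0.659^(2/3))]² = 0.0016.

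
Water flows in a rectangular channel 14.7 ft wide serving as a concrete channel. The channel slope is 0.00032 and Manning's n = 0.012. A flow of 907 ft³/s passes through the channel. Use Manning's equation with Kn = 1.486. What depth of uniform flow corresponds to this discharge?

Manning's equation rearranged: A R^(2/3) = nQ / (1.486·√S) = 0.012 × 907 / (1.486 × √0.00032) = 409.4.
At y = 7.27 ft: A R^(2/3) = 253.6 — low.
At y = 12.8 ft: A R^(2/3) = 525.6 — high.
At y = 10.5 ft: A R^(2/3) = 409.6 — close enough.

y_n = 10.5 ft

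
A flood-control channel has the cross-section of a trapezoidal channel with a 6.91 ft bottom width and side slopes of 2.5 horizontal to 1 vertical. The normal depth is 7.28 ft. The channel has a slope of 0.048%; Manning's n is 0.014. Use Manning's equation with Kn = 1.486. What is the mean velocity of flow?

With bottom width b = 6.91 ft and side slope z = 2.5: A = (b + zy)y = (6.91 + 2.5×7.28)×7.28 = 182.8 ft²; P = b + 2y√(1+z²) = 6.91 + 2×7.28×2.693 = 46.11 ft.
Hydraulic radius R = A/P = 182.8/46.11 = 3.964 ft.
From Manning's equation, V = (1.486/n) R^(2/3) S^(1/2) = (1.486/0.014) × 3.964^(2/3) × 0.00048^(1/2) = 5.82 ft/s.

V = 5.82 ft/s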